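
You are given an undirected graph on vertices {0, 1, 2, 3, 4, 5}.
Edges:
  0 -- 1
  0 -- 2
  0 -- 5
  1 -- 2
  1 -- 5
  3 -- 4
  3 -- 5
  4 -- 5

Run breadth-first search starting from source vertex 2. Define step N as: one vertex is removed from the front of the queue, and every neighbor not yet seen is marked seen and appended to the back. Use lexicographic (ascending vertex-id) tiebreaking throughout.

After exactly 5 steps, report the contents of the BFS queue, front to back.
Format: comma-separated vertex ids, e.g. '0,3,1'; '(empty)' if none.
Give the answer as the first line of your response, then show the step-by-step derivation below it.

4

step 1: dequeue 2; queue=[0,1]; order=2
step 2: dequeue 0; queue=[1,5]; order=2,0
step 3: dequeue 1; queue=[5]; order=2,0,1
step 4: dequeue 5; queue=[3,4]; order=2,0,1,5
step 5: dequeue 3; queue=[4]; order=2,0,1,5,3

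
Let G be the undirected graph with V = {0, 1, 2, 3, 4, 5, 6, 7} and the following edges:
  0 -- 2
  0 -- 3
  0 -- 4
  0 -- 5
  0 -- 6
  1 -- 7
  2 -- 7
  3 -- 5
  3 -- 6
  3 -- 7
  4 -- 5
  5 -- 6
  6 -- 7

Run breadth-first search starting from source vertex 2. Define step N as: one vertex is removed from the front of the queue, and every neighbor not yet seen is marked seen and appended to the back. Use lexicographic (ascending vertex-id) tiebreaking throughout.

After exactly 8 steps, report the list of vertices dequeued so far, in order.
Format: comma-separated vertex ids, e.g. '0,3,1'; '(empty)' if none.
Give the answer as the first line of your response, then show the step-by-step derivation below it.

2,0,7,3,4,5,6,1

step 1: dequeue 2; queue=[0,7]; order=2
step 2: dequeue 0; queue=[7,3,4,5,6]; order=2,0
step 3: dequeue 7; queue=[3,4,5,6,1]; order=2,0,7
step 4: dequeue 3; queue=[4,5,6,1]; order=2,0,7,3
step 5: dequeue 4; queue=[5,6,1]; order=2,0,7,3,4
step 6: dequeue 5; queue=[6,1]; order=2,0,7,3,4,5
step 7: dequeue 6; queue=[1]; order=2,0,7,3,4,5,6
step 8: dequeue 1; queue=[(empty)]; order=2,0,7,3,4,5,6,1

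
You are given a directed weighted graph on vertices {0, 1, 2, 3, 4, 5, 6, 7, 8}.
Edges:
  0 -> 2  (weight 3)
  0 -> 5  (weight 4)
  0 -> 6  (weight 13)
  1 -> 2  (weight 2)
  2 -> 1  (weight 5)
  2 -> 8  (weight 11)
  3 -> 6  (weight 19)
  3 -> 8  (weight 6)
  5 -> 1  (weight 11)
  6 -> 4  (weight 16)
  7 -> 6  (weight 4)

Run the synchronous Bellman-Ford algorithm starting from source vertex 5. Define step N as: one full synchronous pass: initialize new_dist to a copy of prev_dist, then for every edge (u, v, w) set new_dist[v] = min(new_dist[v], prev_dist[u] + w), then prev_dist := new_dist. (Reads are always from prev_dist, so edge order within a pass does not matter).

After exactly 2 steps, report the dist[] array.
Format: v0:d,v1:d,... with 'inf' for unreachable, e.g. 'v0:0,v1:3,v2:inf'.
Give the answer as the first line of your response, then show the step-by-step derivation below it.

v0:inf,v1:11,v2:13,v3:inf,v4:inf,v5:0,v6:inf,v7:inf,v8:inf

step 1: dist = v0:inf,v1:11,v2:inf,v3:inf,v4:inf,v5:0,v6:inf,v7:inf,v8:inf
step 2: dist = v0:inf,v1:11,v2:13,v3:inf,v4:inf,v5:0,v6:inf,v7:inf,v8:inf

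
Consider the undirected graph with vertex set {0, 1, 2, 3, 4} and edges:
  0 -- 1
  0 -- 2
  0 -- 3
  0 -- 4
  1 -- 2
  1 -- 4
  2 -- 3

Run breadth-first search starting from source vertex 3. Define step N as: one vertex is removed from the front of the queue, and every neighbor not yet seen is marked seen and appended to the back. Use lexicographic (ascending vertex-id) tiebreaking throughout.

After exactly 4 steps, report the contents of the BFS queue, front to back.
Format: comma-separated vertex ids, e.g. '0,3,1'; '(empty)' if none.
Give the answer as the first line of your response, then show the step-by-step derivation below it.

4

step 1: dequeue 3; queue=[0,2]; order=3
step 2: dequeue 0; queue=[2,1,4]; order=3,0
step 3: dequeue 2; queue=[1,4]; order=3,0,2
step 4: dequeue 1; queue=[4]; order=3,0,2,1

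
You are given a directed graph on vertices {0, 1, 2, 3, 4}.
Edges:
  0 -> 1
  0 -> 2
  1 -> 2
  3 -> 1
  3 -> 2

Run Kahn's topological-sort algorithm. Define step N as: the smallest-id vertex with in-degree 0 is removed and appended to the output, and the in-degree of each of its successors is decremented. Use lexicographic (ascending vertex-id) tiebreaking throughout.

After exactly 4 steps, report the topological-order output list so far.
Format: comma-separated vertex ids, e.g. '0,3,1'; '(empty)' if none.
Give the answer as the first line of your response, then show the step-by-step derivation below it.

0,3,1,2

step 1: output 0; order=[0]; indeg=(0,1,2,0,0)
step 2: output 3; order=[0,3]; indeg=(0,0,1,0,0)
step 3: output 1; order=[0,3,1]; indeg=(0,0,0,0,0)
step 4: output 2; order=[0,3,1,2]; indeg=(0,0,0,0,0)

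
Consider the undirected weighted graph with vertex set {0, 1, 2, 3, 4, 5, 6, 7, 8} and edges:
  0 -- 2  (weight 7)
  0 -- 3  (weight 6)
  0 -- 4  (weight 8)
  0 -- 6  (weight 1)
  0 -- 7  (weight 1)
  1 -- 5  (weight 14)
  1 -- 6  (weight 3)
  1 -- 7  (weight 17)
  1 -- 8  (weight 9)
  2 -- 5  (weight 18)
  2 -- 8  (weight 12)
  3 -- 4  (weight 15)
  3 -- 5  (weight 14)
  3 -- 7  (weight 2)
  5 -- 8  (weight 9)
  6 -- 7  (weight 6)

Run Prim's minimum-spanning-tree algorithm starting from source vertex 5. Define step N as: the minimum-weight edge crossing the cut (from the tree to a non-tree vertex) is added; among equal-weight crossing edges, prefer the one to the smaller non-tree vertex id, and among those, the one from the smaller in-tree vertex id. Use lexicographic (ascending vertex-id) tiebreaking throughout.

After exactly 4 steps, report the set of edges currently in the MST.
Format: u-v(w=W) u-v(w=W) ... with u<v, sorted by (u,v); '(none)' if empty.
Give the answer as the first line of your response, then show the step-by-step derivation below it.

0-6(w=1) 1-6(w=3) 1-8(w=9) 5-8(w=9)

step 1: add edge 5-8 (w=9); MST = {5-8(w=9)}
step 2: add edge 1-8 (w=9); MST = {1-8(w=9) 5-8(w=9)}
step 3: add edge 1-6 (w=3); MST = {1-6(w=3) 1-8(w=9) 5-8(w=9)}
step 4: add edge 0-6 (w=1); MST = {0-6(w=1) 1-6(w=3) 1-8(w=9) 5-8(w=9)}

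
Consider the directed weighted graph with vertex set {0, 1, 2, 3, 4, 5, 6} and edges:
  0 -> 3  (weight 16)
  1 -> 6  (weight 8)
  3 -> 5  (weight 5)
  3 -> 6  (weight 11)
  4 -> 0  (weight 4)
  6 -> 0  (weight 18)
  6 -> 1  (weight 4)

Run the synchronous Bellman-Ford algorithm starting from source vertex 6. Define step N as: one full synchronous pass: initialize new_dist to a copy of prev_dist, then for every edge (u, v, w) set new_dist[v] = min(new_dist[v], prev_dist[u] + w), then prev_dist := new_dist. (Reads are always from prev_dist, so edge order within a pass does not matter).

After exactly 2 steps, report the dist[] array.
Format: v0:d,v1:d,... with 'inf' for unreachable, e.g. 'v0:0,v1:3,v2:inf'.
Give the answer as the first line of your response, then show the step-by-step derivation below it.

v0:18,v1:4,v2:inf,v3:34,v4:inf,v5:inf,v6:0

step 1: dist = v0:18,v1:4,v2:inf,v3:inf,v4:inf,v5:inf,v6:0
step 2: dist = v0:18,v1:4,v2:inf,v3:34,v4:inf,v5:inf,v6:0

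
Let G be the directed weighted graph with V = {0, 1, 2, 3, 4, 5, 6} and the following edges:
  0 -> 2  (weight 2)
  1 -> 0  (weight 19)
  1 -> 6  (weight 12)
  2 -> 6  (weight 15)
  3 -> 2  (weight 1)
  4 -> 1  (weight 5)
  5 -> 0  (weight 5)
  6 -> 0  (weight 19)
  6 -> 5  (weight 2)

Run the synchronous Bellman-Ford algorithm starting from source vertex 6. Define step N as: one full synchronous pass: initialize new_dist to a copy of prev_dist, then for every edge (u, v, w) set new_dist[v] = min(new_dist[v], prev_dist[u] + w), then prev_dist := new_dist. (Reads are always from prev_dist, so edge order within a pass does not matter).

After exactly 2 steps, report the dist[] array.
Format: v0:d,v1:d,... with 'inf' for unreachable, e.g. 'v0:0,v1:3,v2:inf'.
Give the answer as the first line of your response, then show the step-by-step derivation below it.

v0:7,v1:inf,v2:21,v3:inf,v4:inf,v5:2,v6:0

step 1: dist = v0:19,v1:inf,v2:inf,v3:inf,v4:inf,v5:2,v6:0
step 2: dist = v0:7,v1:inf,v2:21,v3:inf,v4:inf,v5:2,v6:0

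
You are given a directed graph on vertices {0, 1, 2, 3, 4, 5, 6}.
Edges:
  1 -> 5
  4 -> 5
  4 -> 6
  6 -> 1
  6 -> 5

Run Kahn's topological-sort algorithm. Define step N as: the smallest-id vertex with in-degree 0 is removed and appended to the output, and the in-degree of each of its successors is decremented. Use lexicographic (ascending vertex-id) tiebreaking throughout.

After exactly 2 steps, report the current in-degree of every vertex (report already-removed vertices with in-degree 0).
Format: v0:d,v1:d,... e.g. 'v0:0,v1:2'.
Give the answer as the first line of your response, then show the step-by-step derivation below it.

v0:0,v1:1,v2:0,v3:0,v4:0,v5:3,v6:1

step 1: output 0; order=[0]; indeg=(0,1,0,0,0,3,1)
step 2: output 2; order=[0,2]; indeg=(0,1,0,0,0,3,1)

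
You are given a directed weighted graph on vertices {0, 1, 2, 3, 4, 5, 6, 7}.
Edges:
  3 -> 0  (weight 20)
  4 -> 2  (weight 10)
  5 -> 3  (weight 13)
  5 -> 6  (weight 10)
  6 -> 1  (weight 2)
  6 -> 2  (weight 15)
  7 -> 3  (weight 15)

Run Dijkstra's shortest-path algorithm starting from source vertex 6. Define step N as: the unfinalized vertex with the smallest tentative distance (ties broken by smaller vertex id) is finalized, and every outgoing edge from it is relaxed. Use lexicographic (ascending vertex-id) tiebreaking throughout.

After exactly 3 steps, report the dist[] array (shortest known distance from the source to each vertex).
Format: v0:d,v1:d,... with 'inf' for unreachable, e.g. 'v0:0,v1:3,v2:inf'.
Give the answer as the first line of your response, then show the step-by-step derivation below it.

v0:inf,v1:2,v2:15,v3:inf,v4:inf,v5:inf,v6:0,v7:inf

step 1: dist = v0:inf,v1:2,v2:15,v3:inf,v4:inf,v5:inf,v6:0,v7:inf
step 2: dist = v0:inf,v1:2,v2:15,v3:inf,v4:inf,v5:inf,v6:0,v7:inf
step 3: dist = v0:inf,v1:2,v2:15,v3:inf,v4:inf,v5:inf,v6:0,v7:inf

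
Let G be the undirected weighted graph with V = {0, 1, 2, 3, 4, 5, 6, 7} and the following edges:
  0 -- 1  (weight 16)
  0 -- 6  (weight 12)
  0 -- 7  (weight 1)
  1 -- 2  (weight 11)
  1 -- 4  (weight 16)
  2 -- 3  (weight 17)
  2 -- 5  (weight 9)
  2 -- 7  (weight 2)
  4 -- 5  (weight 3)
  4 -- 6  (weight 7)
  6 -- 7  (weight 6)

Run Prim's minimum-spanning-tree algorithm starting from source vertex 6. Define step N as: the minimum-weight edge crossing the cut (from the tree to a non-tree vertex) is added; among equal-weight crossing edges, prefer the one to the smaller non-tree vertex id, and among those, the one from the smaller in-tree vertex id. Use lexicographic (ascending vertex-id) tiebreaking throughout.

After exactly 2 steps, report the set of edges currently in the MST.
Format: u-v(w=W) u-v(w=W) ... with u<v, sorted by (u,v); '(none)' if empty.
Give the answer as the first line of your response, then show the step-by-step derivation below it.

0-7(w=1) 6-7(w=6)

step 1: add edge 6-7 (w=6); MST = {6-7(w=6)}
step 2: add edge 0-7 (w=1); MST = {0-7(w=1) 6-7(w=6)}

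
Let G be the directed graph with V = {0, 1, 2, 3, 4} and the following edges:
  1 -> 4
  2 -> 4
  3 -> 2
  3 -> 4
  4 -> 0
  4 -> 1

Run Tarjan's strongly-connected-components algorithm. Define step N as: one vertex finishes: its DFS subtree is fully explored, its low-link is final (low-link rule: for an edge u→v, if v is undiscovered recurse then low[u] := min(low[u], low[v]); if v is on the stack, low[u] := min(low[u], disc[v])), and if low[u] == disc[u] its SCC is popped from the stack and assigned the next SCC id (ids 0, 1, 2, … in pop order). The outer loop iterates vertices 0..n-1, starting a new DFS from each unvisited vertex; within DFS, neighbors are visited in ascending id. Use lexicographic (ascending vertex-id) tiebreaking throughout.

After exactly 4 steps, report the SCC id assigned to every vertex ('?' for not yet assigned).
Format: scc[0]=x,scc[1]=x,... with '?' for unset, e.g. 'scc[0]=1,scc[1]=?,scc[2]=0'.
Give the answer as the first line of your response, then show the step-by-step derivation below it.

scc[0]=0,scc[1]=1,scc[2]=2,scc[3]=?,scc[4]=1

step 1: low=(low[0]=0,low[1]=?,low[2]=?,low[3]=?,low[4]=?); scc=(scc[0]=0,scc[1]=?,scc[2]=?,scc[3]=?,scc[4]=?)
step 2: low=(low[0]=0,low[1]=1,low[2]=?,low[3]=?,low[4]=1); scc=(scc[0]=0,scc[1]=?,scc[2]=?,scc[3]=?,scc[4]=?)
step 3: low=(low[0]=0,low[1]=1,low[2]=?,low[3]=?,low[4]=1); scc=(scc[0]=0,scc[1]=1,scc[2]=?,scc[3]=?,scc[4]=1)
step 4: low=(low[0]=0,low[1]=1,low[2]=3,low[3]=?,low[4]=1); scc=(scc[0]=0,scc[1]=1,scc[2]=2,scc[3]=?,scc[4]=1)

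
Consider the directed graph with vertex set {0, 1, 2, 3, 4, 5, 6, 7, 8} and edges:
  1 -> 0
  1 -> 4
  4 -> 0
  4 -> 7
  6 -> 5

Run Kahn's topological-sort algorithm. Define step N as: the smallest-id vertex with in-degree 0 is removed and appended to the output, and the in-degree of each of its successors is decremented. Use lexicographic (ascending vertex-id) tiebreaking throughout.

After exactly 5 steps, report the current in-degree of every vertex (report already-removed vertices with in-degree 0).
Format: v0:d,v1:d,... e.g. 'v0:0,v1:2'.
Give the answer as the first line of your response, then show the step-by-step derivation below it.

v0:0,v1:0,v2:0,v3:0,v4:0,v5:1,v6:0,v7:0,v8:0

step 1: output 1; order=[1]; indeg=(1,0,0,0,0,1,0,1,0)
step 2: output 2; order=[1,2]; indeg=(1,0,0,0,0,1,0,1,0)
step 3: output 3; order=[1,2,3]; indeg=(1,0,0,0,0,1,0,1,0)
step 4: output 4; order=[1,2,3,4]; indeg=(0,0,0,0,0,1,0,0,0)
step 5: output 0; order=[1,2,3,4,0]; indeg=(0,0,0,0,0,1,0,0,0)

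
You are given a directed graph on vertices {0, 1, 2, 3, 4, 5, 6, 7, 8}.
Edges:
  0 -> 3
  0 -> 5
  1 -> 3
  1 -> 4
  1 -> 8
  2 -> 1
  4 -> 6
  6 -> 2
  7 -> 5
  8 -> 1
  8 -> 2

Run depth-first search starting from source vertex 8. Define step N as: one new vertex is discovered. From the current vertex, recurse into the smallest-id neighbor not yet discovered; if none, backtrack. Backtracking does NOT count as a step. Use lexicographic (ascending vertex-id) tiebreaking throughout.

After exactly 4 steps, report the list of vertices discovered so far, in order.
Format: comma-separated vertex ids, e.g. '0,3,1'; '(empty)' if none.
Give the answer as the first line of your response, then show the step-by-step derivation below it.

8,1,3,4

step 1: discover 8; path=8; order=8
step 2: discover 1; path=8>1; order=8,1
step 3: discover 3; path=8>1>3; order=8,1,3
step 4: discover 4; path=8>1>4; order=8,1,3,4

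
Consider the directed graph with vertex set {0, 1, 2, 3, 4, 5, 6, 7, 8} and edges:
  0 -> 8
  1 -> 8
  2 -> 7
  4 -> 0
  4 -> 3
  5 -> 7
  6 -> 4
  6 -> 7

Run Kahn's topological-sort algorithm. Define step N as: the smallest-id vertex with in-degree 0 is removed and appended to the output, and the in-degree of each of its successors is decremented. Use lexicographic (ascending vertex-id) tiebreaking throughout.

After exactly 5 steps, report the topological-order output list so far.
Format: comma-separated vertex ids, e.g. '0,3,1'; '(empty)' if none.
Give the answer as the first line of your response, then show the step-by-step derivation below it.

1,2,5,6,4

step 1: output 1; order=[1]; indeg=(1,0,0,1,1,0,0,3,1)
step 2: output 2; order=[1,2]; indeg=(1,0,0,1,1,0,0,2,1)
step 3: output 5; order=[1,2,5]; indeg=(1,0,0,1,1,0,0,1,1)
step 4: output 6; order=[1,2,5,6]; indeg=(1,0,0,1,0,0,0,0,1)
step 5: output 4; order=[1,2,5,6,4]; indeg=(0,0,0,0,0,0,0,0,1)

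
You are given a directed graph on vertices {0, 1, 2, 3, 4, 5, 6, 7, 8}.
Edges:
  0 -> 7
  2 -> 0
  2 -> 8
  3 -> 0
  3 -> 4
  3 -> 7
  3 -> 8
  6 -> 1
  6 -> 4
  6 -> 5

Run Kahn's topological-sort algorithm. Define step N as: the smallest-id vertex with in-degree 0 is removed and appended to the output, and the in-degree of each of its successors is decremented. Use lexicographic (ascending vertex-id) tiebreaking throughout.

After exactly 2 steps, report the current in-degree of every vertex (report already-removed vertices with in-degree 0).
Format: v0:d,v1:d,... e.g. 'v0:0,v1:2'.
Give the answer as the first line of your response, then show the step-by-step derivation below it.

v0:0,v1:1,v2:0,v3:0,v4:1,v5:1,v6:0,v7:1,v8:0

step 1: output 2; order=[2]; indeg=(1,1,0,0,2,1,0,2,1)
step 2: output 3; order=[2,3]; indeg=(0,1,0,0,1,1,0,1,0)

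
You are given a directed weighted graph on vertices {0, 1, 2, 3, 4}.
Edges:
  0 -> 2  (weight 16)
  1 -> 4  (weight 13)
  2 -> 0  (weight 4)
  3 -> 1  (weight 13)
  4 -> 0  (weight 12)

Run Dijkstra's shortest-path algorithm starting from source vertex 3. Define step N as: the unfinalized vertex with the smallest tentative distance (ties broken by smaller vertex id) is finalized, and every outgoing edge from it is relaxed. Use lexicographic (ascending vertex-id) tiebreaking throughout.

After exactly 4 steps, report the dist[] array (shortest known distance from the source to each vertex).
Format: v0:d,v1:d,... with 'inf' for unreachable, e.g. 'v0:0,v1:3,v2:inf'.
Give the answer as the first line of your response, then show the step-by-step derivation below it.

v0:38,v1:13,v2:54,v3:0,v4:26

step 1: dist = v0:inf,v1:13,v2:inf,v3:0,v4:inf
step 2: dist = v0:inf,v1:13,v2:inf,v3:0,v4:26
step 3: dist = v0:38,v1:13,v2:inf,v3:0,v4:26
step 4: dist = v0:38,v1:13,v2:54,v3:0,v4:26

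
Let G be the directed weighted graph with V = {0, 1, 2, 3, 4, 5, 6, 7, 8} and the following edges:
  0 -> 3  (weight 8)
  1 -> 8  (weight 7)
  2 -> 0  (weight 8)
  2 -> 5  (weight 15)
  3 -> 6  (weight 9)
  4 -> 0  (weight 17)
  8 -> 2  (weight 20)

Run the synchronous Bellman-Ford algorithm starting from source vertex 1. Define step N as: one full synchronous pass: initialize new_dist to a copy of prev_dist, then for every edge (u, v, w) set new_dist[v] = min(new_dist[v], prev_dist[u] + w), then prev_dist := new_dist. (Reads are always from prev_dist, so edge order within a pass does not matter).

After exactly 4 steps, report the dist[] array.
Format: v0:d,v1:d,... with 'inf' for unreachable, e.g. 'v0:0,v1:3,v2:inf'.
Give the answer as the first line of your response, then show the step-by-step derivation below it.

v0:35,v1:0,v2:27,v3:43,v4:inf,v5:42,v6:inf,v7:inf,v8:7

step 1: dist = v0:inf,v1:0,v2:inf,v3:inf,v4:inf,v5:inf,v6:inf,v7:inf,v8:7
step 2: dist = v0:inf,v1:0,v2:27,v3:inf,v4:inf,v5:inf,v6:inf,v7:inf,v8:7
step 3: dist = v0:35,v1:0,v2:27,v3:inf,v4:inf,v5:42,v6:inf,v7:inf,v8:7
step 4: dist = v0:35,v1:0,v2:27,v3:43,v4:inf,v5:42,v6:inf,v7:inf,v8:7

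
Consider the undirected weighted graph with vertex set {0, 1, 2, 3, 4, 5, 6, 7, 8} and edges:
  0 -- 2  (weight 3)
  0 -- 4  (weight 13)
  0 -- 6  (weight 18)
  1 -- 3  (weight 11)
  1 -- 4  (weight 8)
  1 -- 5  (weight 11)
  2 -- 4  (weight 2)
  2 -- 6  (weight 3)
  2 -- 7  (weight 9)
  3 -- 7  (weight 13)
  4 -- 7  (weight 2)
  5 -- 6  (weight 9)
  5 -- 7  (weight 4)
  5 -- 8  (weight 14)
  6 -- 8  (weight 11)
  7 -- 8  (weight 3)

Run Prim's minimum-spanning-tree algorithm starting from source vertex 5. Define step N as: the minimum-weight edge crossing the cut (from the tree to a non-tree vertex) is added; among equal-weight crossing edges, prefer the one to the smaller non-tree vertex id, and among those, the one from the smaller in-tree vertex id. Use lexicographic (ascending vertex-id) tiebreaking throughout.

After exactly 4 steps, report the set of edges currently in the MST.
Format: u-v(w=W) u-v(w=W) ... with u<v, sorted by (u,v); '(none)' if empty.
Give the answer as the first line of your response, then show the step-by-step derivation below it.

0-2(w=3) 2-4(w=2) 4-7(w=2) 5-7(w=4)

step 1: add edge 5-7 (w=4); MST = {5-7(w=4)}
step 2: add edge 4-7 (w=2); MST = {4-7(w=2) 5-7(w=4)}
step 3: add edge 2-4 (w=2); MST = {2-4(w=2) 4-7(w=2) 5-7(w=4)}
step 4: add edge 0-2 (w=3); MST = {0-2(w=3) 2-4(w=2) 4-7(w=2) 5-7(w=4)}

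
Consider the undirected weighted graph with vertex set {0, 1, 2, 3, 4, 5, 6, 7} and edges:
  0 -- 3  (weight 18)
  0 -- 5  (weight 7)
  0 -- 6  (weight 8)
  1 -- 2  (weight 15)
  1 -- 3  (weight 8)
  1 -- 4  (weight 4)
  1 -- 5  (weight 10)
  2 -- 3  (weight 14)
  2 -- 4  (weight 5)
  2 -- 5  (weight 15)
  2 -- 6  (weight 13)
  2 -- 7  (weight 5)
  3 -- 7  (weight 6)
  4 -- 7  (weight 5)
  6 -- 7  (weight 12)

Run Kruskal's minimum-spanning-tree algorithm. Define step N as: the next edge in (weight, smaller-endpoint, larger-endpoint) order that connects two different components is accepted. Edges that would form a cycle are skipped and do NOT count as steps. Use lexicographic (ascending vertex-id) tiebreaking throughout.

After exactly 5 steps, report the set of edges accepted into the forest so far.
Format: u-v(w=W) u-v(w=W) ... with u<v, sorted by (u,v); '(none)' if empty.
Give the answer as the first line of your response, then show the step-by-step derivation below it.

0-5(w=7) 1-4(w=4) 2-4(w=5) 2-7(w=5) 3-7(w=6)

step 1: add edge 1-4 (w=4); MST = {1-4(w=4)}
step 2: add edge 2-4 (w=5); MST = {1-4(w=4) 2-4(w=5)}
step 3: add edge 2-7 (w=5); MST = {1-4(w=4) 2-4(w=5) 2-7(w=5)}
step 4: add edge 3-7 (w=6); MST = {1-4(w=4) 2-4(w=5) 2-7(w=5) 3-7(w=6)}
step 5: add edge 0-5 (w=7); MST = {0-5(w=7) 1-4(w=4) 2-4(w=5) 2-7(w=5) 3-7(w=6)}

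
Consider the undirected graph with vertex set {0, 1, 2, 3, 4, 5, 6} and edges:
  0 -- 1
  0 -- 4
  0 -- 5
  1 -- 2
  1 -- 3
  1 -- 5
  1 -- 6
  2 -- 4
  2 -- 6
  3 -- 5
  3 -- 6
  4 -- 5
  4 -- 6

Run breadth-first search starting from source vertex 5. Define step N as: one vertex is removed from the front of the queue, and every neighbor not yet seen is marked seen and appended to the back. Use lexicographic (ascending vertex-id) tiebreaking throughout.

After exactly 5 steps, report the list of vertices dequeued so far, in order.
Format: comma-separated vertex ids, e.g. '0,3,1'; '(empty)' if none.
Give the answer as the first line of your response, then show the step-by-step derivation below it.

5,0,1,3,4

step 1: dequeue 5; queue=[0,1,3,4]; order=5
step 2: dequeue 0; queue=[1,3,4]; order=5,0
step 3: dequeue 1; queue=[3,4,2,6]; order=5,0,1
step 4: dequeue 3; queue=[4,2,6]; order=5,0,1,3
step 5: dequeue 4; queue=[2,6]; order=5,0,1,3,4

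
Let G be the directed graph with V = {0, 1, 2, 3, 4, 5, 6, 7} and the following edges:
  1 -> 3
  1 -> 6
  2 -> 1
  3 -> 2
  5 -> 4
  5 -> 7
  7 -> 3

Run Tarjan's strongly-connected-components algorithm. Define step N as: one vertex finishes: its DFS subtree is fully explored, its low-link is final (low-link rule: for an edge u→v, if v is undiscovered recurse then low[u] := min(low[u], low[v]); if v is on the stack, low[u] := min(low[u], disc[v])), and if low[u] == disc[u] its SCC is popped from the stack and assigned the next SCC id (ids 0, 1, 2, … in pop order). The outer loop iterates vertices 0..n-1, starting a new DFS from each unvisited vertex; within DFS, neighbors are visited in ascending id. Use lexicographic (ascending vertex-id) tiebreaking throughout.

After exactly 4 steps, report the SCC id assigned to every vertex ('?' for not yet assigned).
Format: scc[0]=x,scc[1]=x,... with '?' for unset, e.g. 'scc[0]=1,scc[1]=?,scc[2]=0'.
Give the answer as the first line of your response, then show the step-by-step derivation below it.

scc[0]=0,scc[1]=?,scc[2]=?,scc[3]=?,scc[4]=?,scc[5]=?,scc[6]=1,scc[7]=?

step 1: low=(low[0]=0,low[1]=?,low[2]=?,low[3]=?,low[4]=?,low[5]=?,low[6]=?,low[7]=?); scc=(scc[0]=0,scc[1]=?,scc[2]=?,scc[3]=?,scc[4]=?,scc[5]=?,scc[6]=?,scc[7]=?)
step 2: low=(low[0]=0,low[1]=1,low[2]=1,low[3]=2,low[4]=?,low[5]=?,low[6]=?,low[7]=?); scc=(scc[0]=0,scc[1]=?,scc[2]=?,scc[3]=?,scc[4]=?,scc[5]=?,scc[6]=?,scc[7]=?)
step 3: low=(low[0]=0,low[1]=1,low[2]=1,low[3]=1,low[4]=?,low[5]=?,low[6]=?,low[7]=?); scc=(scc[0]=0,scc[1]=?,scc[2]=?,scc[3]=?,scc[4]=?,scc[5]=?,scc[6]=?,scc[7]=?)
step 4: low=(low[0]=0,low[1]=1,low[2]=1,low[3]=1,low[4]=?,low[5]=?,low[6]=4,low[7]=?); scc=(scc[0]=0,scc[1]=?,scc[2]=?,scc[3]=?,scc[4]=?,scc[5]=?,scc[6]=1,scc[7]=?)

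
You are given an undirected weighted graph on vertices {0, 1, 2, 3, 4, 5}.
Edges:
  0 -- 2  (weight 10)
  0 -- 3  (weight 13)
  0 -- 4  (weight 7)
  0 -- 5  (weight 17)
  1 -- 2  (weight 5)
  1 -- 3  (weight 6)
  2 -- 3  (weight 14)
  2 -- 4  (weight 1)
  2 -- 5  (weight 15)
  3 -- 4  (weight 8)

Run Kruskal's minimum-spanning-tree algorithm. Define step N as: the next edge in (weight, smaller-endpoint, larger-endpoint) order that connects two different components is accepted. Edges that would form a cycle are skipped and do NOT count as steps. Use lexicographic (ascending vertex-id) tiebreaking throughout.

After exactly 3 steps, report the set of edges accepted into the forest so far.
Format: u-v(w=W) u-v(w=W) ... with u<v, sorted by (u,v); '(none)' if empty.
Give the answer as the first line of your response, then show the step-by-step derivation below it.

1-2(w=5) 1-3(w=6) 2-4(w=1)

step 1: add edge 2-4 (w=1); MST = {2-4(w=1)}
step 2: add edge 1-2 (w=5); MST = {1-2(w=5) 2-4(w=1)}
step 3: add edge 1-3 (w=6); MST = {1-2(w=5) 1-3(w=6) 2-4(w=1)}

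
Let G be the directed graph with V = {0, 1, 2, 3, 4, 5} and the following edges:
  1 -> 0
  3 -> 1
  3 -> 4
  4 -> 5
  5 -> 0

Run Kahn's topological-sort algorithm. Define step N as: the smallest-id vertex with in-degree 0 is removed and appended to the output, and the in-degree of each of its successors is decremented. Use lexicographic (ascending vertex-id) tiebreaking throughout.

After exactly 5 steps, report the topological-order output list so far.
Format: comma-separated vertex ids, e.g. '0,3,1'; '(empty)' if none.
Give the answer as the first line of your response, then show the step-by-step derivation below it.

2,3,1,4,5

step 1: output 2; order=[2]; indeg=(2,1,0,0,1,1)
step 2: output 3; order=[2,3]; indeg=(2,0,0,0,0,1)
step 3: output 1; order=[2,3,1]; indeg=(1,0,0,0,0,1)
step 4: output 4; order=[2,3,1,4]; indeg=(1,0,0,0,0,0)
step 5: output 5; order=[2,3,1,4,5]; indeg=(0,0,0,0,0,0)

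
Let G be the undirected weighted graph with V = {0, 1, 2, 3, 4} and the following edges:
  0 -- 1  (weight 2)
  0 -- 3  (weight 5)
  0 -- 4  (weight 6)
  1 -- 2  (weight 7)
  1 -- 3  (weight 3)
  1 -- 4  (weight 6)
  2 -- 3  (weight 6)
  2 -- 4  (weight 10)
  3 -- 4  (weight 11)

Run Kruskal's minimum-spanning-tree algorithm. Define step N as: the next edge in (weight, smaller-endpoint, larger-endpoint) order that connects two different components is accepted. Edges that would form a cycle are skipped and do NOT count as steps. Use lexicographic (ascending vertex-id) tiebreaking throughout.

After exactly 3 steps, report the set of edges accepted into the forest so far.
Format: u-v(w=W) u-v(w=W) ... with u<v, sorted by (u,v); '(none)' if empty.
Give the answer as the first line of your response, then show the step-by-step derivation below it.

0-1(w=2) 0-4(w=6) 1-3(w=3)

step 1: add edge 0-1 (w=2); MST = {0-1(w=2)}
step 2: add edge 1-3 (w=3); MST = {0-1(w=2) 1-3(w=3)}
step 3: add edge 0-4 (w=6); MST = {0-1(w=2) 0-4(w=6) 1-3(w=3)}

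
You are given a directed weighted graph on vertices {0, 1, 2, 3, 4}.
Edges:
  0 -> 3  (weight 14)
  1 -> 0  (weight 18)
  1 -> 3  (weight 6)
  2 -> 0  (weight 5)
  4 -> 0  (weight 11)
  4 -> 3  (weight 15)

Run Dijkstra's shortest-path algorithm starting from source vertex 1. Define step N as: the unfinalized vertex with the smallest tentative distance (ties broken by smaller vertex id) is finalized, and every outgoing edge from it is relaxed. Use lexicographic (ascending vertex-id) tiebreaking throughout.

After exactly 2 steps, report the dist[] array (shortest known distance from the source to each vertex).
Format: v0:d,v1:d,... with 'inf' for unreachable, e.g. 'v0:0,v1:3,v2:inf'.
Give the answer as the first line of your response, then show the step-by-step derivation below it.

v0:18,v1:0,v2:inf,v3:6,v4:inf

step 1: dist = v0:18,v1:0,v2:inf,v3:6,v4:inf
step 2: dist = v0:18,v1:0,v2:inf,v3:6,v4:inf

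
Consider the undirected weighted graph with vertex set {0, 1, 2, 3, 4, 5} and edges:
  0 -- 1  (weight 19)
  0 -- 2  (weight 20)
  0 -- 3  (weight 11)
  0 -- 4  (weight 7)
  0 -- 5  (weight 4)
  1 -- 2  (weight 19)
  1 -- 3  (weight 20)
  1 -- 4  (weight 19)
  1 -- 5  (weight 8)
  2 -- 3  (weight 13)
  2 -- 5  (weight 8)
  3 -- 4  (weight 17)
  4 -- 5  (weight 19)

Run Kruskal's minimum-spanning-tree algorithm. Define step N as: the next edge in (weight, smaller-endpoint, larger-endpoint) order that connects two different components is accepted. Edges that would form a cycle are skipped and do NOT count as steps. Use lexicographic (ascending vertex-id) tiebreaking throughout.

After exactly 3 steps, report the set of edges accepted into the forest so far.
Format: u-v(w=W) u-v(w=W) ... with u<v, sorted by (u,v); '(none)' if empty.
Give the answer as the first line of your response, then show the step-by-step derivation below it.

0-4(w=7) 0-5(w=4) 1-5(w=8)

step 1: add edge 0-5 (w=4); MST = {0-5(w=4)}
step 2: add edge 0-4 (w=7); MST = {0-4(w=7) 0-5(w=4)}
step 3: add edge 1-5 (w=8); MST = {0-4(w=7) 0-5(w=4) 1-5(w=8)}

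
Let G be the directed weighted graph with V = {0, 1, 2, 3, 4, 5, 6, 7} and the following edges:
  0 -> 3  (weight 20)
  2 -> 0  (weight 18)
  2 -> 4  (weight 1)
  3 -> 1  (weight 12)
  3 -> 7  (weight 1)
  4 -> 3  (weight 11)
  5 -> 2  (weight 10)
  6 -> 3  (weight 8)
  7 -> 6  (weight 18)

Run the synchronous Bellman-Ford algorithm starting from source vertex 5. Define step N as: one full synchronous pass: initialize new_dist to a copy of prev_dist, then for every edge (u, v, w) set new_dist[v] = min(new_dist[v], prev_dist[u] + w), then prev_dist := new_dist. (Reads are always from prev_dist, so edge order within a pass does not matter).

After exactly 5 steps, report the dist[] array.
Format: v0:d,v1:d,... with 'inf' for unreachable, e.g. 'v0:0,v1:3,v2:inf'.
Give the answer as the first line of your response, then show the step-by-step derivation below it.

v0:28,v1:34,v2:10,v3:22,v4:11,v5:0,v6:41,v7:23

step 1: dist = v0:inf,v1:inf,v2:10,v3:inf,v4:inf,v5:0,v6:inf,v7:inf
step 2: dist = v0:28,v1:inf,v2:10,v3:inf,v4:11,v5:0,v6:inf,v7:inf
step 3: dist = v0:28,v1:inf,v2:10,v3:22,v4:11,v5:0,v6:inf,v7:inf
step 4: dist = v0:28,v1:34,v2:10,v3:22,v4:11,v5:0,v6:inf,v7:23
step 5: dist = v0:28,v1:34,v2:10,v3:22,v4:11,v5:0,v6:41,v7:23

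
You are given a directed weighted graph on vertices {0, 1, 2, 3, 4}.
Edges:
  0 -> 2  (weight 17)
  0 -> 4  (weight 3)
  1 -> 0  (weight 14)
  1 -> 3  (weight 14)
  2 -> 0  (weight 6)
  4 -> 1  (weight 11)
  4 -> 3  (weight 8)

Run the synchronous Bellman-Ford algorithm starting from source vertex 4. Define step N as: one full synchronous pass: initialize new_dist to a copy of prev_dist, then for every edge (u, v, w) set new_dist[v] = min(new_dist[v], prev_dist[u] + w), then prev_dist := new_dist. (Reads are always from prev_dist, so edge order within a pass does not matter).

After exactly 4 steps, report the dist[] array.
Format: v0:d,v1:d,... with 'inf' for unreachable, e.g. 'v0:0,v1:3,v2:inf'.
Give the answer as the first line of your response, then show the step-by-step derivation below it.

v0:25,v1:11,v2:42,v3:8,v4:0

step 1: dist = v0:inf,v1:11,v2:inf,v3:8,v4:0
step 2: dist = v0:25,v1:11,v2:inf,v3:8,v4:0
step 3: dist = v0:25,v1:11,v2:42,v3:8,v4:0
step 4: dist = v0:25,v1:11,v2:42,v3:8,v4:0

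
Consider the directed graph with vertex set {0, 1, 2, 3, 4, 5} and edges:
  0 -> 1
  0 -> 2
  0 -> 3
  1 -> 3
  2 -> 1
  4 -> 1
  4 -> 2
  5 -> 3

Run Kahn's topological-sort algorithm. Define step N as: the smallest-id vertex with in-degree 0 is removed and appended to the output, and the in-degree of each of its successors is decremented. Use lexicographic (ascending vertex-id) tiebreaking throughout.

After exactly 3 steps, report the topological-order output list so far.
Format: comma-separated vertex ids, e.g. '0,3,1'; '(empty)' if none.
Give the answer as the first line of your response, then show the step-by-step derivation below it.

0,4,2

step 1: output 0; order=[0]; indeg=(0,2,1,2,0,0)
step 2: output 4; order=[0,4]; indeg=(0,1,0,2,0,0)
step 3: output 2; order=[0,4,2]; indeg=(0,0,0,2,0,0)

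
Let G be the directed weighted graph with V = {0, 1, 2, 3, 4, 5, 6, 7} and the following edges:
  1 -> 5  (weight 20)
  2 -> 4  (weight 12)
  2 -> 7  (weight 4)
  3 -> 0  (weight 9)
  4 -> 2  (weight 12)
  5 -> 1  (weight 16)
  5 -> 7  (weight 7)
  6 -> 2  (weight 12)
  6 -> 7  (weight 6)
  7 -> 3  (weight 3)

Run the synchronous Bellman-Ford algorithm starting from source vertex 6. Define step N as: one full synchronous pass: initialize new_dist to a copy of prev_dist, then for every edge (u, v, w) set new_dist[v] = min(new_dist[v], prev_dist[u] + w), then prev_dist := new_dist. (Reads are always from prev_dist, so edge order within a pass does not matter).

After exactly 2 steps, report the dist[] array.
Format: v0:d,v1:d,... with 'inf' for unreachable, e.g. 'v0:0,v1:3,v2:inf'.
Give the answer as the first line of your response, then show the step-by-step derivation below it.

v0:inf,v1:inf,v2:12,v3:9,v4:24,v5:inf,v6:0,v7:6

step 1: dist = v0:inf,v1:inf,v2:12,v3:inf,v4:inf,v5:inf,v6:0,v7:6
step 2: dist = v0:inf,v1:inf,v2:12,v3:9,v4:24,v5:inf,v6:0,v7:6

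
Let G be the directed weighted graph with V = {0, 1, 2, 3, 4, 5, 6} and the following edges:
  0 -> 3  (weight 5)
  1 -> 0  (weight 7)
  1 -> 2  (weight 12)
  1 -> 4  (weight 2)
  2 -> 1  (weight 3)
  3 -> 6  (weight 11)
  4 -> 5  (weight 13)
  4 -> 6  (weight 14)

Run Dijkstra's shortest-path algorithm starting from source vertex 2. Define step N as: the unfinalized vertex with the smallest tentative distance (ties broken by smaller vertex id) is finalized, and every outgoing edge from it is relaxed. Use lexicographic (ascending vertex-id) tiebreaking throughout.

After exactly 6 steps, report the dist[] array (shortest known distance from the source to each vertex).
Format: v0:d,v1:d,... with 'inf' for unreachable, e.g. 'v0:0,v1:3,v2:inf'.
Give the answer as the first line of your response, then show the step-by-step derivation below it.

v0:10,v1:3,v2:0,v3:15,v4:5,v5:18,v6:19

step 1: dist = v0:inf,v1:3,v2:0,v3:inf,v4:inf,v5:inf,v6:inf
step 2: dist = v0:10,v1:3,v2:0,v3:inf,v4:5,v5:inf,v6:inf
step 3: dist = v0:10,v1:3,v2:0,v3:inf,v4:5,v5:18,v6:19
step 4: dist = v0:10,v1:3,v2:0,v3:15,v4:5,v5:18,v6:19
step 5: dist = v0:10,v1:3,v2:0,v3:15,v4:5,v5:18,v6:19
step 6: dist = v0:10,v1:3,v2:0,v3:15,v4:5,v5:18,v6:19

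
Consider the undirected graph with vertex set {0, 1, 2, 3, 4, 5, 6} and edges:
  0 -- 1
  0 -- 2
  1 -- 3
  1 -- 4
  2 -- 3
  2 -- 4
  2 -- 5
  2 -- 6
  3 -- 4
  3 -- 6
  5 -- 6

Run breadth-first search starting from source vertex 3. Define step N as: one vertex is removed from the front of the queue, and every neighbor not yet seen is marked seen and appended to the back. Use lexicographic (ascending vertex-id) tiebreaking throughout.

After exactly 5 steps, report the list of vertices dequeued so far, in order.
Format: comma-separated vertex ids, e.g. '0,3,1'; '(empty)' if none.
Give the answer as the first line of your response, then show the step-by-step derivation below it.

3,1,2,4,6

step 1: dequeue 3; queue=[1,2,4,6]; order=3
step 2: dequeue 1; queue=[2,4,6,0]; order=3,1
step 3: dequeue 2; queue=[4,6,0,5]; order=3,1,2
step 4: dequeue 4; queue=[6,0,5]; order=3,1,2,4
step 5: dequeue 6; queue=[0,5]; order=3,1,2,4,6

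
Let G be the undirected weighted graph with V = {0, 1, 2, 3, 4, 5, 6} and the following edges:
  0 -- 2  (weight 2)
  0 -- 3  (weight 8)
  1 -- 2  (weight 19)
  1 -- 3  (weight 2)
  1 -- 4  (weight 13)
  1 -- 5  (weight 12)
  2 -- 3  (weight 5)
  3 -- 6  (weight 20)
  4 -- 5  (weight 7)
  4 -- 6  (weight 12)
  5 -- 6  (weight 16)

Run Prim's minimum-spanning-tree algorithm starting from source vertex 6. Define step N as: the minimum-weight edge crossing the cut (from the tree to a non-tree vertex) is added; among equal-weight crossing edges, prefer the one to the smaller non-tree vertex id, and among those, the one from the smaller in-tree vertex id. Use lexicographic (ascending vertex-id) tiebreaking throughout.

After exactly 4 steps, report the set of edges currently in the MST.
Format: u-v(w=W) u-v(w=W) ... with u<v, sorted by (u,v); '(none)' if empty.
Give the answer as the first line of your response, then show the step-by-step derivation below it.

1-3(w=2) 1-5(w=12) 4-5(w=7) 4-6(w=12)

step 1: add edge 4-6 (w=12); MST = {4-6(w=12)}
step 2: add edge 4-5 (w=7); MST = {4-5(w=7) 4-6(w=12)}
step 3: add edge 1-5 (w=12); MST = {1-5(w=12) 4-5(w=7) 4-6(w=12)}
step 4: add edge 1-3 (w=2); MST = {1-3(w=2) 1-5(w=12) 4-5(w=7) 4-6(w=12)}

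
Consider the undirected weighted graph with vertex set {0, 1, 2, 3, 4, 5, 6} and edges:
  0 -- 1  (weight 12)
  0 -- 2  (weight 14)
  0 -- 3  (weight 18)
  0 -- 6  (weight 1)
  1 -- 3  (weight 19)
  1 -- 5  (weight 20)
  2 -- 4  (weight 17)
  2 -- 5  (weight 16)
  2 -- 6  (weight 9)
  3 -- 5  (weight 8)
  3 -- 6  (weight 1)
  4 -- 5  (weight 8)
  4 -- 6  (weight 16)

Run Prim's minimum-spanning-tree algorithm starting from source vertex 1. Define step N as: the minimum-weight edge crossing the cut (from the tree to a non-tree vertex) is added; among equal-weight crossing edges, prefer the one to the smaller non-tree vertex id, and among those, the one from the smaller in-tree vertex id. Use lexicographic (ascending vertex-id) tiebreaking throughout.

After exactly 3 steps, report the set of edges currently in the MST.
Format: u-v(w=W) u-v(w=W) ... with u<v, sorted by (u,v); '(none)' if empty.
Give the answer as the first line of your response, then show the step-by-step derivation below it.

0-1(w=12) 0-6(w=1) 3-6(w=1)

step 1: add edge 0-1 (w=12); MST = {0-1(w=12)}
step 2: add edge 0-6 (w=1); MST = {0-1(w=12) 0-6(w=1)}
step 3: add edge 3-6 (w=1); MST = {0-1(w=12) 0-6(w=1) 3-6(w=1)}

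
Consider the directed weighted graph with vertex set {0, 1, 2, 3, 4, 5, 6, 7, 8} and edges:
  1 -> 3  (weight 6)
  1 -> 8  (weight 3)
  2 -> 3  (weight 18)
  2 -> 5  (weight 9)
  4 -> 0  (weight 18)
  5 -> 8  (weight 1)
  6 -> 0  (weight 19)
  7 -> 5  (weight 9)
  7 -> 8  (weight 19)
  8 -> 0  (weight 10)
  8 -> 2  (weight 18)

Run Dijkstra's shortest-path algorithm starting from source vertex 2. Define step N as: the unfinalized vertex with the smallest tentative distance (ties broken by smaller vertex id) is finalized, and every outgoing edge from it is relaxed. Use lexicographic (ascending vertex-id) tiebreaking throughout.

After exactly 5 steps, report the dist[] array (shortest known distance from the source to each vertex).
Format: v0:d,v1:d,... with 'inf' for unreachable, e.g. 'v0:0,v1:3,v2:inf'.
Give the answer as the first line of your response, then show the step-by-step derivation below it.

v0:20,v1:inf,v2:0,v3:18,v4:inf,v5:9,v6:inf,v7:inf,v8:10

step 1: dist = v0:inf,v1:inf,v2:0,v3:18,v4:inf,v5:9,v6:inf,v7:inf,v8:inf
step 2: dist = v0:inf,v1:inf,v2:0,v3:18,v4:inf,v5:9,v6:inf,v7:inf,v8:10
step 3: dist = v0:20,v1:inf,v2:0,v3:18,v4:inf,v5:9,v6:inf,v7:inf,v8:10
step 4: dist = v0:20,v1:inf,v2:0,v3:18,v4:inf,v5:9,v6:inf,v7:inf,v8:10
step 5: dist = v0:20,v1:inf,v2:0,v3:18,v4:inf,v5:9,v6:inf,v7:inf,v8:10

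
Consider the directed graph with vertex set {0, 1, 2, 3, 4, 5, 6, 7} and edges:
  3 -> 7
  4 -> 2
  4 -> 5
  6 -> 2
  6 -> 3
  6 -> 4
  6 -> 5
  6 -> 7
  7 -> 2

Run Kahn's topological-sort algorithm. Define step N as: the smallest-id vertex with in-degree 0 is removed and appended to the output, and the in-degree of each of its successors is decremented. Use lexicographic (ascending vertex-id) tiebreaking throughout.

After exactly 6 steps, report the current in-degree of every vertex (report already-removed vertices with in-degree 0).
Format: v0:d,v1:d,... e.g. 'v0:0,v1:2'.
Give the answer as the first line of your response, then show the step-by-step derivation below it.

v0:0,v1:0,v2:1,v3:0,v4:0,v5:0,v6:0,v7:0

step 1: output 0; order=[0]; indeg=(0,0,3,1,1,2,0,2)
step 2: output 1; order=[0,1]; indeg=(0,0,3,1,1,2,0,2)
step 3: output 6; order=[0,1,6]; indeg=(0,0,2,0,0,1,0,1)
step 4: output 3; order=[0,1,6,3]; indeg=(0,0,2,0,0,1,0,0)
step 5: output 4; order=[0,1,6,3,4]; indeg=(0,0,1,0,0,0,0,0)
step 6: output 5; order=[0,1,6,3,4,5]; indeg=(0,0,1,0,0,0,0,0)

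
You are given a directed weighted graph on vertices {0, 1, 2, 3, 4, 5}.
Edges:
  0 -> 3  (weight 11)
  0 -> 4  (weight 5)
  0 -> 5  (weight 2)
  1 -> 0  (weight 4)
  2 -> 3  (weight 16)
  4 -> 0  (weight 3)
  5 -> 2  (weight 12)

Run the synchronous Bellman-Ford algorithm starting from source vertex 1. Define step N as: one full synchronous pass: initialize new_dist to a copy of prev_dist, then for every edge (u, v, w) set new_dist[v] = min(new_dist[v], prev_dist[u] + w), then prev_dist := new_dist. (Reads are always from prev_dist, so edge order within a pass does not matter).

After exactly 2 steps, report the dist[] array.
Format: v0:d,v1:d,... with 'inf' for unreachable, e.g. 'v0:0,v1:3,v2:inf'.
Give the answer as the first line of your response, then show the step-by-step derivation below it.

v0:4,v1:0,v2:inf,v3:15,v4:9,v5:6

step 1: dist = v0:4,v1:0,v2:inf,v3:inf,v4:inf,v5:inf
step 2: dist = v0:4,v1:0,v2:inf,v3:15,v4:9,v5:6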